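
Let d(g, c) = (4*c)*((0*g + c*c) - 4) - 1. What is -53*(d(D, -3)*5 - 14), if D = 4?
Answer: 16907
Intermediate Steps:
d(g, c) = -1 + 4*c*(-4 + c²) (d(g, c) = (4*c)*((0 + c²) - 4) - 1 = (4*c)*(c² - 4) - 1 = (4*c)*(-4 + c²) - 1 = 4*c*(-4 + c²) - 1 = -1 + 4*c*(-4 + c²))
-53*(d(D, -3)*5 - 14) = -53*((-1 - 16*(-3) + 4*(-3)³)*5 - 14) = -53*((-1 + 48 + 4*(-27))*5 - 14) = -53*((-1 + 48 - 108)*5 - 14) = -53*(-61*5 - 14) = -53*(-305 - 14) = -53*(-319) = 16907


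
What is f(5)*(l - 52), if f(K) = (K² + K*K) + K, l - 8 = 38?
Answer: -330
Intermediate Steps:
l = 46 (l = 8 + 38 = 46)
f(K) = K + 2*K² (f(K) = (K² + K²) + K = 2*K² + K = K + 2*K²)
f(5)*(l - 52) = (5*(1 + 2*5))*(46 - 52) = (5*(1 + 10))*(-6) = (5*11)*(-6) = 55*(-6) = -330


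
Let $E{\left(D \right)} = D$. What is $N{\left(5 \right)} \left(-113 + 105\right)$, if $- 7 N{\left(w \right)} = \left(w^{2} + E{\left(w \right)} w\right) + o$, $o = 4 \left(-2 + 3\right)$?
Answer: $\frac{432}{7} \approx 61.714$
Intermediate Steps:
$o = 4$ ($o = 4 \cdot 1 = 4$)
$N{\left(w \right)} = - \frac{4}{7} - \frac{2 w^{2}}{7}$ ($N{\left(w \right)} = - \frac{\left(w^{2} + w w\right) + 4}{7} = - \frac{\left(w^{2} + w^{2}\right) + 4}{7} = - \frac{2 w^{2} + 4}{7} = - \frac{4 + 2 w^{2}}{7} = - \frac{4}{7} - \frac{2 w^{2}}{7}$)
$N{\left(5 \right)} \left(-113 + 105\right) = \left(- \frac{4}{7} - \frac{2 \cdot 5^{2}}{7}\right) \left(-113 + 105\right) = \left(- \frac{4}{7} - \frac{50}{7}\right) \left(-8\right) = \left(- \frac{54}{7}\right) \left(-8\right) = \frac{432}{7}$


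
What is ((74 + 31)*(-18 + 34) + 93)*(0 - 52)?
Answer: -92196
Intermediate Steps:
((74 + 31)*(-18 + 34) + 93)*(0 - 52) = (105*16 + 93)*(-52) = (1680 + 93)*(-52) = 1773*(-52) = -92196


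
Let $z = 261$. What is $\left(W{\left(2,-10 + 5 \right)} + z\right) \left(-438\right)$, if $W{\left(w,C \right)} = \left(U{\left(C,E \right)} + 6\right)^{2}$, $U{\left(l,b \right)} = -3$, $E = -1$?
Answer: $-118260$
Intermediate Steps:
$W{\left(w,C \right)} = 9$ ($W{\left(w,C \right)} = \left(-3 + 6\right)^{2} = 3^{2} = 9$)
$\left(W{\left(2,-10 + 5 \right)} + z\right) \left(-438\right) = \left(9 + 261\right) \left(-438\right) = 270 \left(-438\right) = -118260$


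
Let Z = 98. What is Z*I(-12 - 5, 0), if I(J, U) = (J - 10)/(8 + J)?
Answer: 294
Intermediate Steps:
I(J, U) = (-10 + J)/(8 + J)
Z*I(-12 - 5, 0) = 98*((-10 + (-12 - 5))/(8 + (-12 - 5))) = 98*((-10 - 17)/(8 - 17)) = 98*(-27/(-9)) = 98*(-⅑*(-27)) = 98*3 = 294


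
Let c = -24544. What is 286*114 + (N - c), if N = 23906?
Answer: 81054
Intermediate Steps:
286*114 + (N - c) = 286*114 + (23906 - 1*(-24544)) = 32604 + (23906 + 24544) = 32604 + 48450 = 81054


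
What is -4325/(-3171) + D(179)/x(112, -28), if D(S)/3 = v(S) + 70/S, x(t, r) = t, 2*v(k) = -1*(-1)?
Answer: 25207121/18163488 ≈ 1.3878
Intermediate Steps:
v(k) = ½ (v(k) = (-1*(-1))/2 = (½)*1 = ½)
D(S) = 3/2 + 210/S (D(S) = 3*(½ + 70/S) = 3/2 + 210/S)
-4325/(-3171) + D(179)/x(112, -28) = -4325/(-3171) + (3/2 + 210/179)/112 = -4325*(-1/3171) + (3/2 + 210*(1/179))*(1/112) = 4325/3171 + (3/2 + 210/179)*(1/112) = 4325/3171 + (957/358)*(1/112) = 4325/3171 + 957/40096 = 25207121/18163488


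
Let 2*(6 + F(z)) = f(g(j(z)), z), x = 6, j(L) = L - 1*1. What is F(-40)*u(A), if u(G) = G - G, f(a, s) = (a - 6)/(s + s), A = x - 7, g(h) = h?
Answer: 0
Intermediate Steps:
j(L) = -1 + L (j(L) = L - 1 = -1 + L)
A = -1 (A = 6 - 7 = -1)
f(a, s) = (-6 + a)/(2*s) (f(a, s) = (-6 + a)/((2*s)) = (-6 + a)*(1/(2*s)) = (-6 + a)/(2*s))
u(G) = 0
F(z) = -6 + (-7 + z)/(4*z) (F(z) = -6 + ((-6 + (-1 + z))/(2*z))/2 = -6 + ((-7 + z)/(2*z))/2 = -6 + (-7 + z)/(4*z))
F(-40)*u(A) = ((1/4)*(-7 - 23*(-40))/(-40))*0 = ((1/4)*(-1/40)*(-7 + 920))*0 = ((1/4)*(-1/40)*913)*0 = -913/160*0 = 0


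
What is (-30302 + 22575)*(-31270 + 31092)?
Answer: 1375406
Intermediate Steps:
(-30302 + 22575)*(-31270 + 31092) = -7727*(-178) = 1375406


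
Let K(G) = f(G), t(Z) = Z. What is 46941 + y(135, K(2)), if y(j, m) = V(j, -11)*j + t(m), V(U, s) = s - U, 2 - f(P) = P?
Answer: 27231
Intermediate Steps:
f(P) = 2 - P
K(G) = 2 - G
y(j, m) = m + j*(-11 - j) (y(j, m) = (-11 - j)*j + m = j*(-11 - j) + m = m + j*(-11 - j))
46941 + y(135, K(2)) = 46941 + ((2 - 1*2) - 1*135*(11 + 135)) = 46941 + ((2 - 2) - 1*135*146) = 46941 + (0 - 19710) = 46941 - 19710 = 27231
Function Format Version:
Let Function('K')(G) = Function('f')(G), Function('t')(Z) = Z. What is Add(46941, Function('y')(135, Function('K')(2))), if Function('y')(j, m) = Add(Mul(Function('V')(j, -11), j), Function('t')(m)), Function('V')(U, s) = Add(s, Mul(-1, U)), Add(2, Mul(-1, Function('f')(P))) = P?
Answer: 27231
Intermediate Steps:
Function('f')(P) = Add(2, Mul(-1, P))
Function('K')(G) = Add(2, Mul(-1, G))
Function('y')(j, m) = Add(m, Mul(j, Add(-11, Mul(-1, j)))) (Function('y')(j, m) = Add(Mul(Add(-11, Mul(-1, j)), j), m) = Add(Mul(j, Add(-11, Mul(-1, j))), m) = Add(m, Mul(j, Add(-11, Mul(-1, j)))))
Add(46941, Function('y')(135, Function('K')(2))) = Add(46941, Add(Add(2, Mul(-1, 2)), Mul(-1, 135, Add(11, 135)))) = Add(46941, Add(Add(2, -2), Mul(-1, 135, 146))) = Add(46941, Add(0, -19710)) = Add(46941, -19710) = 27231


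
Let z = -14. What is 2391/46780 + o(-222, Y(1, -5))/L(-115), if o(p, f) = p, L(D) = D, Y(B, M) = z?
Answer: 426405/215188 ≈ 1.9815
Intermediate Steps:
Y(B, M) = -14
2391/46780 + o(-222, Y(1, -5))/L(-115) = 2391/46780 - 222/(-115) = 2391*(1/46780) - 222*(-1/115) = 2391/46780 + 222/115 = 426405/215188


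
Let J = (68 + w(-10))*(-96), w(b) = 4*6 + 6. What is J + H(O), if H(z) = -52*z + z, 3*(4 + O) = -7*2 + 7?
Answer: -9085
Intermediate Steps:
w(b) = 30 (w(b) = 24 + 6 = 30)
O = -19/3 (O = -4 + (-7*2 + 7)/3 = -4 + (-14 + 7)/3 = -4 + (1/3)*(-7) = -4 - 7/3 = -19/3 ≈ -6.3333)
H(z) = -51*z
J = -9408 (J = (68 + 30)*(-96) = 98*(-96) = -9408)
J + H(O) = -9408 - 51*(-19/3) = -9408 + 323 = -9085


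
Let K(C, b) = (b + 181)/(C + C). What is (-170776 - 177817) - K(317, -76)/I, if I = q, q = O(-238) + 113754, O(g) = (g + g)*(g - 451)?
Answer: -97623194958821/280049212 ≈ -3.4859e+5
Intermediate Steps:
O(g) = 2*g*(-451 + g) (O(g) = (2*g)*(-451 + g) = 2*g*(-451 + g))
K(C, b) = (181 + b)/(2*C) (K(C, b) = (181 + b)/((2*C)) = (181 + b)*(1/(2*C)) = (181 + b)/(2*C))
q = 441718 (q = 2*(-238)*(-451 - 238) + 113754 = 2*(-238)*(-689) + 113754 = 327964 + 113754 = 441718)
I = 441718
(-170776 - 177817) - K(317, -76)/I = (-170776 - 177817) - (½)*(181 - 76)/317/441718 = -348593 - (½)*(1/317)*105/441718 = -348593 - 105/(634*441718) = -348593 - 1*105/280049212 = -348593 - 105/280049212 = -97623194958821/280049212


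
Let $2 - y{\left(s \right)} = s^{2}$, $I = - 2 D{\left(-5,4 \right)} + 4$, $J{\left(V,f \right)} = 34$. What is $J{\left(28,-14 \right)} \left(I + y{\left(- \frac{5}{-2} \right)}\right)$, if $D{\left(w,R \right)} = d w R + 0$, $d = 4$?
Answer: $\frac{10863}{2} \approx 5431.5$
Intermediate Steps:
$D{\left(w,R \right)} = 4 R w$ ($D{\left(w,R \right)} = 4 w R + 0 = 4 R w + 0 = 4 R w$)
$I = 164$ ($I = - 2 \cdot 4 \cdot 4 \left(-5\right) + 4 = \left(-2\right) \left(-80\right) + 4 = 160 + 4 = 164$)
$y{\left(s \right)} = 2 - s^{2}$
$J{\left(28,-14 \right)} \left(I + y{\left(- \frac{5}{-2} \right)}\right) = 34 \left(164 + \left(2 - \left(- \frac{5}{-2}\right)^{2}\right)\right) = 34 \left(164 + \left(2 - \left(\left(-5\right) \left(- \frac{1}{2}\right)\right)^{2}\right)\right) = 34 \left(164 + \left(2 - \left(\frac{5}{2}\right)^{2}\right)\right) = 34 \left(164 + \left(2 - \frac{25}{4}\right)\right) = 34 \left(164 - \frac{17}{4}\right) = 34 \cdot \frac{639}{4} = \frac{10863}{2}$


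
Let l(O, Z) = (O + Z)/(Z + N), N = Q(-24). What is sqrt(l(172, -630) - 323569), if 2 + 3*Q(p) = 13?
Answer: I*sqrt(1142403395983)/1879 ≈ 568.83*I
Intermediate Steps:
Q(p) = 11/3 (Q(p) = -2/3 + (1/3)*13 = -2/3 + 13/3 = 11/3)
N = 11/3 ≈ 3.6667
l(O, Z) = (O + Z)/(11/3 + Z) (l(O, Z) = (O + Z)/(Z + 11/3) = (O + Z)/(11/3 + Z))
sqrt(l(172, -630) - 323569) = sqrt(3*(172 - 630)/(11 + 3*(-630)) - 323569) = sqrt(3*(-458)/(11 - 1890) - 323569) = sqrt(3*(-458)/(-1879) - 323569) = sqrt(3*(-1/1879)*(-458) - 323569) = sqrt(1374/1879 - 323569) = sqrt(-607984777/1879) = I*sqrt(1142403395983)/1879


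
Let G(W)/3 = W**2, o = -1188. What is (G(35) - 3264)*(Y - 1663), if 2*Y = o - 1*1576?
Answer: -1251495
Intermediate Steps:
Y = -1382 (Y = (-1188 - 1*1576)/2 = (-1188 - 1576)/2 = (1/2)*(-2764) = -1382)
G(W) = 3*W**2
(G(35) - 3264)*(Y - 1663) = (3*35**2 - 3264)*(-1382 - 1663) = (3*1225 - 3264)*(-3045) = (3675 - 3264)*(-3045) = 411*(-3045) = -1251495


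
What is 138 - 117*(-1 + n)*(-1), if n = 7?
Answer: 840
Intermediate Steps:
138 - 117*(-1 + n)*(-1) = 138 - 117*(-1 + 7)*(-1) = 138 - 702*(-1) = 138 - 117*(-6) = 138 + 702 = 840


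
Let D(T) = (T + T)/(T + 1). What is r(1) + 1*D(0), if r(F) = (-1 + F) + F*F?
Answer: 1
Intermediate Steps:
r(F) = -1 + F + F² (r(F) = (-1 + F) + F² = -1 + F + F²)
D(T) = 2*T/(1 + T) (D(T) = (2*T)/(1 + T) = 2*T/(1 + T))
r(1) + 1*D(0) = (-1 + 1 + 1²) + 1*(2*0/(1 + 0)) = (-1 + 1 + 1) + 1*(2*0/1) = 1 + 1*(2*0*1) = 1 + 1*0 = 1 + 0 = 1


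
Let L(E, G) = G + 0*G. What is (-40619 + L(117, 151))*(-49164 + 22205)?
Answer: 1090976812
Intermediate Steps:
L(E, G) = G (L(E, G) = G + 0 = G)
(-40619 + L(117, 151))*(-49164 + 22205) = (-40619 + 151)*(-49164 + 22205) = -40468*(-26959) = 1090976812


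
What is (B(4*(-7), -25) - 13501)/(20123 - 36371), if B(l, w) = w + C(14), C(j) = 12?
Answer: 6757/8124 ≈ 0.83173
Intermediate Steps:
B(l, w) = 12 + w (B(l, w) = w + 12 = 12 + w)
(B(4*(-7), -25) - 13501)/(20123 - 36371) = ((12 - 25) - 13501)/(20123 - 36371) = (-13 - 13501)/(-16248) = -13514*(-1/16248) = 6757/8124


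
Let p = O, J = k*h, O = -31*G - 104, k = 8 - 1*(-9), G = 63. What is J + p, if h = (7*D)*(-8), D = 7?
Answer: -8721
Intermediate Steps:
h = -392 (h = (7*7)*(-8) = 49*(-8) = -392)
k = 17 (k = 8 + 9 = 17)
O = -2057 (O = -31*63 - 104 = -1953 - 104 = -2057)
J = -6664 (J = 17*(-392) = -6664)
p = -2057
J + p = -6664 - 2057 = -8721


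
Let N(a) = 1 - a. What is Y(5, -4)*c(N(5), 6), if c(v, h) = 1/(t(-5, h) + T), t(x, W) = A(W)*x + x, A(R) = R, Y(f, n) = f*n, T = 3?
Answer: 5/8 ≈ 0.62500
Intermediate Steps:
t(x, W) = x + W*x (t(x, W) = W*x + x = x + W*x)
c(v, h) = 1/(-2 - 5*h) (c(v, h) = 1/(-5*(1 + h) + 3) = 1/((-5 - 5*h) + 3) = 1/(-2 - 5*h))
Y(5, -4)*c(N(5), 6) = (5*(-4))*(-1/(2 + 5*6)) = -(-20)/(2 + 30) = -(-20)/32 = -20*(-1/32) = 5/8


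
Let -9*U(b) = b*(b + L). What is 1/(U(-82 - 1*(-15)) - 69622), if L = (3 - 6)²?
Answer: -9/630484 ≈ -1.4275e-5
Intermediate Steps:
L = 9 (L = (-3)² = 9)
U(b) = -b*(9 + b)/9 (U(b) = -b*(b + 9)/9 = -b*(9 + b)/9)
1/(U(-82 - 1*(-15)) - 69622) = 1/(-(-82 - 1*(-15))*(9 + (-82 - 1*(-15)))/9 - 69622) = 1/(-(-82 + 15)*(9 + (-82 + 15))/9 - 69622) = 1/(-⅑*(-67)*(9 - 67) - 69622) = 1/(-⅑*(-67)*(-58) - 69622) = 1/(-3886/9 - 69622) = 1/(-630484/9) = -9/630484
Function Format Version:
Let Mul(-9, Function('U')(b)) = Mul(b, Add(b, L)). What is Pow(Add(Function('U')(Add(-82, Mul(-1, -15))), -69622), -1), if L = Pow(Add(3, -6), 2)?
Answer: Rational(-9, 630484) ≈ -1.4275e-5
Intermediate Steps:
L = 9 (L = Pow(-3, 2) = 9)
Function('U')(b) = Mul(Rational(-1, 9), b, Add(9, b)) (Function('U')(b) = Mul(Rational(-1, 9), Mul(b, Add(b, 9))) = Mul(Rational(-1, 9), Mul(b, Add(9, b))) = Mul(Rational(-1, 9), b, Add(9, b)))
Pow(Add(Function('U')(Add(-82, Mul(-1, -15))), -69622), -1) = Pow(Add(Mul(Rational(-1, 9), Add(-82, Mul(-1, -15)), Add(9, Add(-82, Mul(-1, -15)))), -69622), -1) = Pow(Add(Mul(Rational(-1, 9), Add(-82, 15), Add(9, Add(-82, 15))), -69622), -1) = Pow(Add(Mul(Rational(-1, 9), -67, Add(9, -67)), -69622), -1) = Pow(Add(Mul(Rational(-1, 9), -67, -58), -69622), -1) = Pow(Add(Rational(-3886, 9), -69622), -1) = Pow(Rational(-630484, 9), -1) = Rational(-9, 630484)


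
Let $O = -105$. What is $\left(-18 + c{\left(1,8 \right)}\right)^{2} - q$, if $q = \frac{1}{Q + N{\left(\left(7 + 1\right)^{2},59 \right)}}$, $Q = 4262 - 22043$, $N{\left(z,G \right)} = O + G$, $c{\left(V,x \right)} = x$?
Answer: $\frac{1782701}{17827} \approx 100.0$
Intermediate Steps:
$N{\left(z,G \right)} = -105 + G$
$Q = -17781$ ($Q = 4262 - 22043 = -17781$)
$q = - \frac{1}{17827}$ ($q = \frac{1}{-17781 + \left(-105 + 59\right)} = \frac{1}{-17781 - 46} = \frac{1}{-17827} = - \frac{1}{17827} \approx -5.6095 \cdot 10^{-5}$)
$\left(-18 + c{\left(1,8 \right)}\right)^{2} - q = \left(-18 + 8\right)^{2} - - \frac{1}{17827} = \left(-10\right)^{2} + \frac{1}{17827} = 100 + \frac{1}{17827} = \frac{1782701}{17827}$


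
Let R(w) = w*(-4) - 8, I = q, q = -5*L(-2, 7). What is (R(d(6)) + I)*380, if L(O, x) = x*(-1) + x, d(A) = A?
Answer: -12160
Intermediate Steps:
L(O, x) = 0 (L(O, x) = -x + x = 0)
q = 0 (q = -5*0 = 0)
I = 0
R(w) = -8 - 4*w (R(w) = -4*w - 8 = -8 - 4*w)
(R(d(6)) + I)*380 = ((-8 - 4*6) + 0)*380 = ((-8 - 24) + 0)*380 = (-32 + 0)*380 = -32*380 = -12160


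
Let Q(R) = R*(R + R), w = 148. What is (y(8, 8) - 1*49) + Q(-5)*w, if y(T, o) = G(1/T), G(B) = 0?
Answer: 7351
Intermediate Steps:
y(T, o) = 0
Q(R) = 2*R² (Q(R) = R*(2*R) = 2*R²)
(y(8, 8) - 1*49) + Q(-5)*w = (0 - 1*49) + (2*(-5)²)*148 = (0 - 49) + (2*25)*148 = -49 + 50*148 = -49 + 7400 = 7351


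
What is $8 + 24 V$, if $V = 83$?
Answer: $2000$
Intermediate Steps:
$8 + 24 V = 8 + 24 \cdot 83 = 8 + 1992 = 2000$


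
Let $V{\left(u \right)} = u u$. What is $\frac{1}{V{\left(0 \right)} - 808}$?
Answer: $- \frac{1}{808} \approx -0.0012376$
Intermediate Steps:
$V{\left(u \right)} = u^{2}$
$\frac{1}{V{\left(0 \right)} - 808} = \frac{1}{0^{2} - 808} = \frac{1}{0 - 808} = \frac{1}{-808} = - \frac{1}{808}$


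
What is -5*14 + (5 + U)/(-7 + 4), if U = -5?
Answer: -70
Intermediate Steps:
-5*14 + (5 + U)/(-7 + 4) = -5*14 + (5 - 5)/(-7 + 4) = -70 + 0/(-3) = -70 + 0*(-1/3) = -70 + 0 = -70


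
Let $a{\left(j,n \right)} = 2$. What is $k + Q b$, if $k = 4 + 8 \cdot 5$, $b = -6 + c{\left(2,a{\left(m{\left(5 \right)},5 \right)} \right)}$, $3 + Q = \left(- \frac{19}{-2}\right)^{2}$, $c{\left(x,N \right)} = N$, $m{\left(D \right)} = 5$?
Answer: $-305$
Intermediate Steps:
$Q = \frac{349}{4}$ ($Q = -3 + \left(- \frac{19}{-2}\right)^{2} = -3 + \left(\left(-19\right) \left(- \frac{1}{2}\right)\right)^{2} = -3 + \left(\frac{19}{2}\right)^{2} = -3 + \frac{361}{4} = \frac{349}{4} \approx 87.25$)
$b = -4$ ($b = -6 + 2 = -4$)
$k = 44$ ($k = 4 + 40 = 44$)
$k + Q b = 44 + \frac{349}{4} \left(-4\right) = 44 - 349 = -305$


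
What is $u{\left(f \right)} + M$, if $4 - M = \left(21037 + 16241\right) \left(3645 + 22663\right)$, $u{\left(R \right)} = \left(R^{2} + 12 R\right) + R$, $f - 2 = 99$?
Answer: $-980698106$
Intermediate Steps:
$f = 101$ ($f = 2 + 99 = 101$)
$u{\left(R \right)} = R^{2} + 13 R$
$M = -980709620$ ($M = 4 - \left(21037 + 16241\right) \left(3645 + 22663\right) = 4 - 37278 \cdot 26308 = 4 - 980709624 = -980709620$)
$u{\left(f \right)} + M = 101 \left(13 + 101\right) - 980709620 = 101 \cdot 114 - 980709620 = 11514 - 980709620 = -980698106$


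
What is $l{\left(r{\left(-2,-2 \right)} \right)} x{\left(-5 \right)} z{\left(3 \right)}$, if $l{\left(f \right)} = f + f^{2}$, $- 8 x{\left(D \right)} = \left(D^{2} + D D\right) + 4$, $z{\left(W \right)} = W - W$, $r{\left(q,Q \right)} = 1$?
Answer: $0$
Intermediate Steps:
$z{\left(W \right)} = 0$
$x{\left(D \right)} = - \frac{1}{2} - \frac{D^{2}}{4}$ ($x{\left(D \right)} = - \frac{\left(D^{2} + D D\right) + 4}{8} = - \frac{\left(D^{2} + D^{2}\right) + 4}{8} = - \frac{2 D^{2} + 4}{8} = - \frac{4 + 2 D^{2}}{8} = - \frac{1}{2} - \frac{D^{2}}{4}$)
$l{\left(r{\left(-2,-2 \right)} \right)} x{\left(-5 \right)} z{\left(3 \right)} = 1 \left(1 + 1\right) \left(- \frac{1}{2} - \frac{\left(-5\right)^{2}}{4}\right) 0 = 1 \cdot 2 \left(- \frac{1}{2} - \frac{25}{4}\right) 0 = 2 \left(- \frac{1}{2} - \frac{25}{4}\right) 0 = 2 \left(- \frac{27}{4}\right) 0 = \left(- \frac{27}{2}\right) 0 = 0$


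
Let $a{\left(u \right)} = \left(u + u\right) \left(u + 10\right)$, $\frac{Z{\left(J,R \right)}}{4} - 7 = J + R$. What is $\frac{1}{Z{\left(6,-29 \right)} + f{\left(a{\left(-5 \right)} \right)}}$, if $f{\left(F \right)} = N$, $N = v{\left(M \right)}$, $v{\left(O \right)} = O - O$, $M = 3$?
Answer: $- \frac{1}{64} \approx -0.015625$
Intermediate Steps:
$Z{\left(J,R \right)} = 28 + 4 J + 4 R$ ($Z{\left(J,R \right)} = 28 + 4 \left(J + R\right) = 28 + \left(4 J + 4 R\right) = 28 + 4 J + 4 R$)
$v{\left(O \right)} = 0$
$a{\left(u \right)} = 2 u \left(10 + u\right)$
$N = 0$
$f{\left(F \right)} = 0$
$\frac{1}{Z{\left(6,-29 \right)} + f{\left(a{\left(-5 \right)} \right)}} = \frac{1}{\left(28 + 4 \cdot 6 + 4 \left(-29\right)\right) + 0} = \frac{1}{\left(28 + 24 - 116\right) + 0} = \frac{1}{-64 + 0} = \frac{1}{-64} = - \frac{1}{64}$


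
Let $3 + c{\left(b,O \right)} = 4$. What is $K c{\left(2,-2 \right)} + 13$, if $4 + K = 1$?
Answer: $10$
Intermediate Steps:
$K = -3$ ($K = -4 + 1 = -3$)
$c{\left(b,O \right)} = 1$ ($c{\left(b,O \right)} = -3 + 4 = 1$)
$K c{\left(2,-2 \right)} + 13 = \left(-3\right) 1 + 13 = -3 + 13 = 10$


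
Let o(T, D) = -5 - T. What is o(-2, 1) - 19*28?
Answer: -535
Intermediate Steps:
o(-2, 1) - 19*28 = (-5 - 1*(-2)) - 19*28 = (-5 + 2) - 532 = -3 - 532 = -535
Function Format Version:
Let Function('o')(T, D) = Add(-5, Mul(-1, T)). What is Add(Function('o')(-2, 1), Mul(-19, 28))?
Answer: -535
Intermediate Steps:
Add(Function('o')(-2, 1), Mul(-19, 28)) = Add(Add(-5, Mul(-1, -2)), Mul(-19, 28)) = Add(Add(-5, 2), -532) = Add(-3, -532) = -535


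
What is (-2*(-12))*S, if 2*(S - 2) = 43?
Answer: 564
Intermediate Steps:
S = 47/2 (S = 2 + (1/2)*43 = 2 + 43/2 = 47/2 ≈ 23.500)
(-2*(-12))*S = -2*(-12)*(47/2) = 24*(47/2) = 564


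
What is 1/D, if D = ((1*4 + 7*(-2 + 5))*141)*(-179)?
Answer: -1/630975 ≈ -1.5848e-6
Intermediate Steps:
D = -630975 (D = ((4 + 7*3)*141)*(-179) = ((4 + 21)*141)*(-179) = (25*141)*(-179) = 3525*(-179) = -630975)
1/D = 1/(-630975) = -1/630975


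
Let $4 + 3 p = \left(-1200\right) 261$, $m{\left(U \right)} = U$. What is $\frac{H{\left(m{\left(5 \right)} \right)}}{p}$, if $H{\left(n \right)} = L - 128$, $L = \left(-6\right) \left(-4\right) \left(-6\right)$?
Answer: $\frac{204}{78301} \approx 0.0026053$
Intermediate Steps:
$L = -144$ ($L = 24 \left(-6\right) = -144$)
$p = - \frac{313204}{3}$ ($p = - \frac{4}{3} + \frac{\left(-1200\right) 261}{3} = - \frac{4}{3} + \frac{1}{3} \left(-313200\right) = - \frac{4}{3} - 104400 = - \frac{313204}{3} \approx -1.044 \cdot 10^{5}$)
$H{\left(n \right)} = -272$ ($H{\left(n \right)} = -144 - 128 = -272$)
$\frac{H{\left(m{\left(5 \right)} \right)}}{p} = - \frac{272}{- \frac{313204}{3}} = \left(-272\right) \left(- \frac{3}{313204}\right) = \frac{204}{78301}$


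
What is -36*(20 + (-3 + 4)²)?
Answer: -756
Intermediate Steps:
-36*(20 + (-3 + 4)²) = -36*(20 + 1²) = -36*(20 + 1) = -36*21 = -756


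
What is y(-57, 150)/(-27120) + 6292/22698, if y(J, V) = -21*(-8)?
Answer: 267349/986490 ≈ 0.27101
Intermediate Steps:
y(J, V) = 168
y(-57, 150)/(-27120) + 6292/22698 = 168/(-27120) + 6292/22698 = 168*(-1/27120) + 6292*(1/22698) = -7/1130 + 242/873 = 267349/986490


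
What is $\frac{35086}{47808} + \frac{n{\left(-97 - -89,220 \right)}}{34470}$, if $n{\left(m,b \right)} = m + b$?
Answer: $\frac{11292127}{15258720} \approx 0.74004$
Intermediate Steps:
$n{\left(m,b \right)} = b + m$
$\frac{35086}{47808} + \frac{n{\left(-97 - -89,220 \right)}}{34470} = \frac{35086}{47808} + \frac{220 - 8}{34470} = 35086 \cdot \frac{1}{47808} + \left(220 + \left(-97 + 89\right)\right) \frac{1}{34470} = \frac{17543}{23904} + \left(220 - 8\right) \frac{1}{34470} = \frac{17543}{23904} + 212 \cdot \frac{1}{34470} = \frac{17543}{23904} + \frac{106}{17235} = \frac{11292127}{15258720}$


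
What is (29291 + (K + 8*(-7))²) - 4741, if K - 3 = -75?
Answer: 40934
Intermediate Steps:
K = -72 (K = 3 - 75 = -72)
(29291 + (K + 8*(-7))²) - 4741 = (29291 + (-72 + 8*(-7))²) - 4741 = (29291 + (-72 - 56)²) - 4741 = (29291 + (-128)²) - 4741 = (29291 + 16384) - 4741 = 45675 - 4741 = 40934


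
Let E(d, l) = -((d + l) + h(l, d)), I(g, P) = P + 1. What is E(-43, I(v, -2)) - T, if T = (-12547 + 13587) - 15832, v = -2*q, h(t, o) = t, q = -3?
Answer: 14837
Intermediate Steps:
v = 6 (v = -2*(-3) = 6)
I(g, P) = 1 + P
E(d, l) = -d - 2*l (E(d, l) = -((d + l) + l) = -(d + 2*l) = -d - 2*l)
T = -14792 (T = 1040 - 15832 = -14792)
E(-43, I(v, -2)) - T = (-1*(-43) - 2*(1 - 2)) - 1*(-14792) = (43 - 2*(-1)) + 14792 = (43 + 2) + 14792 = 45 + 14792 = 14837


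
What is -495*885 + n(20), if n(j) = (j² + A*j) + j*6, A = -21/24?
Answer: -875145/2 ≈ -4.3757e+5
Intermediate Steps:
A = -7/8 (A = -21*1/24 = -7/8 ≈ -0.87500)
n(j) = j² + 41*j/8 (n(j) = (j² - 7*j/8) + j*6 = (j² - 7*j/8) + 6*j = j² + 41*j/8)
-495*885 + n(20) = -495*885 + (⅛)*20*(41 + 8*20) = -438075 + (⅛)*20*(41 + 160) = -438075 + (⅛)*20*201 = -438075 + 1005/2 = -875145/2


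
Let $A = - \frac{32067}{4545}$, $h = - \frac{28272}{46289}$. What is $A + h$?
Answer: $- \frac{179205067}{23375945} \approx -7.6662$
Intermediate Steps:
$h = - \frac{28272}{46289}$ ($h = \left(-28272\right) \frac{1}{46289} = - \frac{28272}{46289} \approx -0.61077$)
$A = - \frac{3563}{505}$ ($A = \left(-32067\right) \frac{1}{4545} = - \frac{3563}{505} \approx -7.0554$)
$A + h = - \frac{3563}{505} - \frac{28272}{46289} = - \frac{179205067}{23375945}$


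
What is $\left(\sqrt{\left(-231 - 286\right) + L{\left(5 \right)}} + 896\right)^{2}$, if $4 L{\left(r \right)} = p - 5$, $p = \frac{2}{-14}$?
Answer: $\frac{5616084}{7} + 512 i \sqrt{6349} \approx 8.023 \cdot 10^{5} + 40797.0 i$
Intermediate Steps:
$p = - \frac{1}{7}$ ($p = 2 \left(- \frac{1}{14}\right) = - \frac{1}{7} \approx -0.14286$)
$L{\left(r \right)} = - \frac{9}{7}$ ($L{\left(r \right)} = \frac{- \frac{1}{7} - 5}{4} = \frac{1}{4} \left(- \frac{36}{7}\right) = - \frac{9}{7}$)
$\left(\sqrt{\left(-231 - 286\right) + L{\left(5 \right)}} + 896\right)^{2} = \left(\sqrt{\left(-231 - 286\right) - \frac{9}{7}} + 896\right)^{2} = \left(\sqrt{-517 - \frac{9}{7}} + 896\right)^{2} = \left(\sqrt{- \frac{3628}{7}} + 896\right)^{2} = \left(\frac{2 i \sqrt{6349}}{7} + 896\right)^{2} = \left(896 + \frac{2 i \sqrt{6349}}{7}\right)^{2}$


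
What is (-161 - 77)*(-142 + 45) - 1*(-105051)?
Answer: 128137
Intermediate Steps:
(-161 - 77)*(-142 + 45) - 1*(-105051) = -238*(-97) + 105051 = 23086 + 105051 = 128137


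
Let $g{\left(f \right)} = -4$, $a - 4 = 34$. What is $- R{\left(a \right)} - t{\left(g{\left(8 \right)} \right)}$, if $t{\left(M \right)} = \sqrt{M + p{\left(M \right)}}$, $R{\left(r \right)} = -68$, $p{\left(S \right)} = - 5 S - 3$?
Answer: $68 - \sqrt{13} \approx 64.394$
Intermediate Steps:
$a = 38$ ($a = 4 + 34 = 38$)
$p{\left(S \right)} = -3 - 5 S$
$t{\left(M \right)} = \sqrt{-3 - 4 M}$ ($t{\left(M \right)} = \sqrt{M - \left(3 + 5 M\right)} = \sqrt{-3 - 4 M}$)
$- R{\left(a \right)} - t{\left(g{\left(8 \right)} \right)} = \left(-1\right) \left(-68\right) - \sqrt{-3 - -16} = 68 - \sqrt{-3 + 16} = 68 - \sqrt{13}$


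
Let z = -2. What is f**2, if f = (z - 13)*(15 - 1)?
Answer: 44100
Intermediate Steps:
f = -210 (f = (-2 - 13)*(15 - 1) = -15*14 = -210)
f**2 = (-210)**2 = 44100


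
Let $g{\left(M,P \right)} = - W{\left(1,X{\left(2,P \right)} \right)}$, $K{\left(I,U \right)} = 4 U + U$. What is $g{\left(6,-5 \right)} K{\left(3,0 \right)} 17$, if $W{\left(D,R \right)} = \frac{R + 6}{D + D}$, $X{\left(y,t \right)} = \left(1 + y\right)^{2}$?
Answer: $0$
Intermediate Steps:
$K{\left(I,U \right)} = 5 U$
$W{\left(D,R \right)} = \frac{6 + R}{2 D}$
$g{\left(M,P \right)} = - \frac{15}{2}$ ($g{\left(M,P \right)} = - \frac{6 + \left(1 + 2\right)^{2}}{2 \cdot 1} = - \frac{1 \left(6 + 3^{2}\right)}{2} = - \frac{1 \left(6 + 9\right)}{2} = - \frac{1 \cdot 15}{2} = \left(-1\right) \frac{15}{2} = - \frac{15}{2}$)
$g{\left(6,-5 \right)} K{\left(3,0 \right)} 17 = - \frac{15 \cdot 5 \cdot 0}{2} \cdot 17 = \left(- \frac{15}{2}\right) 0 \cdot 17 = 0 \cdot 17 = 0$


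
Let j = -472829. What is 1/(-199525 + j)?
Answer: -1/672354 ≈ -1.4873e-6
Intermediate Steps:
1/(-199525 + j) = 1/(-199525 - 472829) = 1/(-672354) = -1/672354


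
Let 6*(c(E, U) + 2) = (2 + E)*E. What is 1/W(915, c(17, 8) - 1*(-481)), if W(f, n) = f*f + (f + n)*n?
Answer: 36/57912439 ≈ 6.2163e-7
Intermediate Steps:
c(E, U) = -2 + E*(2 + E)/6 (c(E, U) = -2 + ((2 + E)*E)/6 = -2 + (E*(2 + E))/6 = -2 + E*(2 + E)/6)
W(f, n) = f² + n*(f + n)
1/W(915, c(17, 8) - 1*(-481)) = 1/(915² + ((-2 + (⅓)*17 + (⅙)*17²) - 1*(-481))² + 915*((-2 + (⅓)*17 + (⅙)*17²) - 1*(-481))) = 1/(837225 + ((-2 + 17/3 + (⅙)*289) + 481)² + 915*((-2 + 17/3 + (⅙)*289) + 481)) = 1/(837225 + ((-2 + 17/3 + 289/6) + 481)² + 915*((-2 + 17/3 + 289/6) + 481)) = 1/(837225 + (311/6 + 481)² + 915*(311/6 + 481)) = 1/(837225 + (3197/6)² + 915*(3197/6)) = 1/(837225 + 10220809/36 + 975085/2) = 1/(57912439/36) = 36/57912439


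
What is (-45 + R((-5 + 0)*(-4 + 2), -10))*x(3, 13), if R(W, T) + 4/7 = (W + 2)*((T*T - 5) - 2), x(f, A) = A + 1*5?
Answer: 134874/7 ≈ 19268.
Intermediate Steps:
x(f, A) = 5 + A (x(f, A) = A + 5 = 5 + A)
R(W, T) = -4/7 + (-7 + T²)*(2 + W) (R(W, T) = -4/7 + (W + 2)*((T*T - 5) - 2) = -4/7 + (2 + W)*((T² - 5) - 2) = -4/7 + (2 + W)*((-5 + T²) - 2) = -4/7 + (2 + W)*(-7 + T²) = -4/7 + (-7 + T²)*(2 + W))
(-45 + R((-5 + 0)*(-4 + 2), -10))*x(3, 13) = (-45 + (-102/7 - 7*(-5 + 0)*(-4 + 2) + 2*(-10)² + ((-5 + 0)*(-4 + 2))*(-10)²))*(5 + 13) = (-45 + (-102/7 - (-35)*(-2) + 2*100 - 5*(-2)*100))*18 = (-45 + (-102/7 - 7*10 + 200 + 10*100))*18 = (-45 + (-102/7 - 70 + 200 + 1000))*18 = (-45 + 7808/7)*18 = (7493/7)*18 = 134874/7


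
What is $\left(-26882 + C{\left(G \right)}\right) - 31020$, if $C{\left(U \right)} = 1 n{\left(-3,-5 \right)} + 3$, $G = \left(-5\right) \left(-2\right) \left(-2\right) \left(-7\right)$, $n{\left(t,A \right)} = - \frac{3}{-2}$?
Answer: $- \frac{115795}{2} \approx -57898.0$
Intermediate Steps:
$n{\left(t,A \right)} = \frac{3}{2}$ ($n{\left(t,A \right)} = \left(-3\right) \left(- \frac{1}{2}\right) = \frac{3}{2}$)
$G = 140$ ($G = 10 \left(-2\right) \left(-7\right) = \left(-20\right) \left(-7\right) = 140$)
$C{\left(U \right)} = \frac{9}{2}$ ($C{\left(U \right)} = 1 \cdot \frac{3}{2} + 3 = \frac{3}{2} + 3 = \frac{9}{2}$)
$\left(-26882 + C{\left(G \right)}\right) - 31020 = \left(-26882 + \frac{9}{2}\right) - 31020 = - \frac{53755}{2} - 31020 = - \frac{115795}{2}$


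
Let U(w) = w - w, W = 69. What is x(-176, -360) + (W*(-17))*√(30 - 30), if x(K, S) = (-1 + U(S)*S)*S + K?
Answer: 184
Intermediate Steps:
U(w) = 0
x(K, S) = K - S (x(K, S) = (-1 + 0*S)*S + K = (-1 + 0)*S + K = -S + K = K - S)
x(-176, -360) + (W*(-17))*√(30 - 30) = (-176 - 1*(-360)) + (69*(-17))*√(30 - 30) = (-176 + 360) - 1173*√0 = 184 - 1173*0 = 184 + 0 = 184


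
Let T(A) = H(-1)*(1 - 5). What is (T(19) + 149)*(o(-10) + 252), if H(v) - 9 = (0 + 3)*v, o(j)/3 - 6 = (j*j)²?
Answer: 3783750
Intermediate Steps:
o(j) = 18 + 3*j⁴ (o(j) = 18 + 3*(j*j)² = 18 + 3*(j²)² = 18 + 3*j⁴)
H(v) = 9 + 3*v (H(v) = 9 + (0 + 3)*v = 9 + 3*v)
T(A) = -24 (T(A) = (9 + 3*(-1))*(1 - 5) = (9 - 3)*(-4) = 6*(-4) = -24)
(T(19) + 149)*(o(-10) + 252) = (-24 + 149)*((18 + 3*(-10)⁴) + 252) = 125*((18 + 3*10000) + 252) = 125*((18 + 30000) + 252) = 125*(30018 + 252) = 125*30270 = 3783750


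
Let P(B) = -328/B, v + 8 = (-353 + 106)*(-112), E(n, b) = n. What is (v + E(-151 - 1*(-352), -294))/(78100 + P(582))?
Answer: 8106387/22726936 ≈ 0.35669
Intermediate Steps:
v = 27656 (v = -8 + (-353 + 106)*(-112) = -8 - 247*(-112) = -8 + 27664 = 27656)
(v + E(-151 - 1*(-352), -294))/(78100 + P(582)) = (27656 + (-151 - 1*(-352)))/(78100 - 328/582) = (27656 + (-151 + 352))/(78100 - 328*1/582) = (27656 + 201)/(78100 - 164/291) = 27857/(22726936/291) = 27857*(291/22726936) = 8106387/22726936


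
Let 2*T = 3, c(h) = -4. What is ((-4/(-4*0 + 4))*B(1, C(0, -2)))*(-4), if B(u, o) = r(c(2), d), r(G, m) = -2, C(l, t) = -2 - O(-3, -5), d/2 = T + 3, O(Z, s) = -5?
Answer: -8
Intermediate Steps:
T = 3/2 (T = (½)*3 = 3/2 ≈ 1.5000)
d = 9 (d = 2*(3/2 + 3) = 2*(9/2) = 9)
C(l, t) = 3 (C(l, t) = -2 - 1*(-5) = -2 + 5 = 3)
B(u, o) = -2
((-4/(-4*0 + 4))*B(1, C(0, -2)))*(-4) = (-4/(-4*0 + 4)*(-2))*(-4) = (-4/(0 + 4)*(-2))*(-4) = (-4/4*(-2))*(-4) = (-4*¼*(-2))*(-4) = -1*(-2)*(-4) = 2*(-4) = -8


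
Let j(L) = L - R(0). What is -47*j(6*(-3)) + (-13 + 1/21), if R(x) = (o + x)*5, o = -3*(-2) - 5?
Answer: 22429/21 ≈ 1068.0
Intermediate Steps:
o = 1 (o = 6 - 5 = 1)
R(x) = 5 + 5*x (R(x) = (1 + x)*5 = 5 + 5*x)
j(L) = -5 + L (j(L) = L - (5 + 5*0) = L - (5 + 0) = L - 1*5 = L - 5 = -5 + L)
-47*j(6*(-3)) + (-13 + 1/21) = -47*(-5 + 6*(-3)) + (-13 + 1/21) = -47*(-5 - 18) + (-13 + 1/21) = -47*(-23) - 272/21 = 1081 - 272/21 = 22429/21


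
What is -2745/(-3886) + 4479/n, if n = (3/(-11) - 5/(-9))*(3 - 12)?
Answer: -95691237/54404 ≈ -1758.9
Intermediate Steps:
n = -28/11 (n = (3*(-1/11) - 5*(-⅑))*(-9) = (-3/11 + 5/9)*(-9) = (28/99)*(-9) = -28/11 ≈ -2.5455)
-2745/(-3886) + 4479/n = -2745/(-3886) + 4479/(-28/11) = -2745*(-1/3886) + 4479*(-11/28) = 2745/3886 - 49269/28 = -95691237/54404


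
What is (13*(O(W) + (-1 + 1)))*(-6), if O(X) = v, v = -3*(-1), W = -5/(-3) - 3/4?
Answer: -234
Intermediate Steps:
W = 11/12 (W = -5*(-⅓) - 3*¼ = 5/3 - ¾ = 11/12 ≈ 0.91667)
v = 3
O(X) = 3
(13*(O(W) + (-1 + 1)))*(-6) = (13*(3 + (-1 + 1)))*(-6) = (13*(3 + 0))*(-6) = (13*3)*(-6) = 39*(-6) = -234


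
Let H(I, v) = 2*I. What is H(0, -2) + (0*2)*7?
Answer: 0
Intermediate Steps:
H(0, -2) + (0*2)*7 = 2*0 + (0*2)*7 = 0 + 0*7 = 0 + 0 = 0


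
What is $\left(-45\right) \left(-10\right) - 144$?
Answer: $306$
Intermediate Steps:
$\left(-45\right) \left(-10\right) - 144 = 450 - 144 = 306$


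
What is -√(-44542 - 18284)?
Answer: -I*√62826 ≈ -250.65*I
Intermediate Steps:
-√(-44542 - 18284) = -√(-62826) = -I*√62826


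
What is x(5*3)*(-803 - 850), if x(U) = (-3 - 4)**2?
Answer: -80997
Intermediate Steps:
x(U) = 49 (x(U) = (-7)**2 = 49)
x(5*3)*(-803 - 850) = 49*(-803 - 850) = 49*(-1653) = -80997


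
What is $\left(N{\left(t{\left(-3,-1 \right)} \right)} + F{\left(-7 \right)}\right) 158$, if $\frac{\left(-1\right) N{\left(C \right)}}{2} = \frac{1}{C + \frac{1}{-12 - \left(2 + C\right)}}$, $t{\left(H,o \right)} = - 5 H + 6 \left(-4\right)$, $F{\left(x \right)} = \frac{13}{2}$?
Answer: $\frac{24411}{23} \approx 1061.3$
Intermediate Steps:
$F{\left(x \right)} = \frac{13}{2}$ ($F{\left(x \right)} = 13 \cdot \frac{1}{2} = \frac{13}{2}$)
$t{\left(H,o \right)} = -24 - 5 H$ ($t{\left(H,o \right)} = - 5 H - 24 = -24 - 5 H$)
$N{\left(C \right)} = - \frac{2}{C + \frac{1}{-14 - C}}$ ($N{\left(C \right)} = - \frac{2}{C + \frac{1}{-12 - \left(2 + C\right)}} = - \frac{2}{C + \frac{1}{-14 - C}}$)
$\left(N{\left(t{\left(-3,-1 \right)} \right)} + F{\left(-7 \right)}\right) 158 = \left(\frac{2 \left(-14 - \left(-24 - -15\right)\right)}{-1 + \left(-24 - -15\right)^{2} + 14 \left(-24 - -15\right)} + \frac{13}{2}\right) 158 = \left(\frac{2 \left(-14 - \left(-24 + 15\right)\right)}{-1 + \left(-24 + 15\right)^{2} + 14 \left(-24 + 15\right)} + \frac{13}{2}\right) 158 = \left(\frac{2 \left(-14 - -9\right)}{-1 + \left(-9\right)^{2} + 14 \left(-9\right)} + \frac{13}{2}\right) 158 = \left(\frac{2 \left(-14 + 9\right)}{-1 + 81 - 126} + \frac{13}{2}\right) 158 = \left(2 \frac{1}{-46} \left(-5\right) + \frac{13}{2}\right) 158 = \left(2 \left(- \frac{1}{46}\right) \left(-5\right) + \frac{13}{2}\right) 158 = \left(\frac{5}{23} + \frac{13}{2}\right) 158 = \frac{309}{46} \cdot 158 = \frac{24411}{23}$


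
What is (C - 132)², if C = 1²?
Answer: 17161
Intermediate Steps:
C = 1
(C - 132)² = (1 - 132)² = (-131)² = 17161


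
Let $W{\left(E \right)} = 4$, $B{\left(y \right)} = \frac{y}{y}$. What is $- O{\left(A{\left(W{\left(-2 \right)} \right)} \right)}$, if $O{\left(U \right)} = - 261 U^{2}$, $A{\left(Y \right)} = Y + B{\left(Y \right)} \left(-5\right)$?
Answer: $261$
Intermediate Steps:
$B{\left(y \right)} = 1$
$A{\left(Y \right)} = -5 + Y$ ($A{\left(Y \right)} = Y + 1 \left(-5\right) = Y - 5 = -5 + Y$)
$- O{\left(A{\left(W{\left(-2 \right)} \right)} \right)} = - \left(-261\right) \left(-5 + 4\right)^{2} = - \left(-261\right) \left(-1\right)^{2} = - \left(-261\right) 1 = \left(-1\right) \left(-261\right) = 261$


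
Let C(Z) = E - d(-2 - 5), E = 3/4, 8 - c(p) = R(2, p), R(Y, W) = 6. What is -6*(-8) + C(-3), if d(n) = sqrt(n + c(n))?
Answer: 195/4 - I*sqrt(5) ≈ 48.75 - 2.2361*I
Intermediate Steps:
c(p) = 2 (c(p) = 8 - 1*6 = 8 - 6 = 2)
E = 3/4 (E = 3*(1/4) = 3/4 ≈ 0.75000)
d(n) = sqrt(2 + n) (d(n) = sqrt(n + 2) = sqrt(2 + n))
C(Z) = 3/4 - I*sqrt(5) (C(Z) = 3/4 - sqrt(2 + (-2 - 5)) = 3/4 - sqrt(2 - 7) = 3/4 - sqrt(-5) = 3/4 - I*sqrt(5))
-6*(-8) + C(-3) = -6*(-8) + (3/4 - I*sqrt(5)) = 48 + (3/4 - I*sqrt(5)) = 195/4 - I*sqrt(5)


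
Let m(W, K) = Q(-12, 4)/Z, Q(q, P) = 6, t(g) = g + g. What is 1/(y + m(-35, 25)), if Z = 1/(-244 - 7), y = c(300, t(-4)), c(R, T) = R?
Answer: -1/1206 ≈ -0.00082919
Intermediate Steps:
t(g) = 2*g
y = 300
Z = -1/251 (Z = 1/(-251) = -1/251 ≈ -0.0039841)
m(W, K) = -1506 (m(W, K) = 6/(-1/251) = 6*(-251) = -1506)
1/(y + m(-35, 25)) = 1/(300 - 1506) = 1/(-1206) = -1/1206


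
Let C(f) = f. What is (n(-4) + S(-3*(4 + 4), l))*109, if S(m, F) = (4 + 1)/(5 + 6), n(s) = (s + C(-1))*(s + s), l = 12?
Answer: 48505/11 ≈ 4409.5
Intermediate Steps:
n(s) = 2*s*(-1 + s) (n(s) = (s - 1)*(s + s) = (-1 + s)*(2*s) = 2*s*(-1 + s))
S(m, F) = 5/11
(n(-4) + S(-3*(4 + 4), l))*109 = (2*(-4)*(-1 - 4) + 5/11)*109 = (2*(-4)*(-5) + 5/11)*109 = (40 + 5/11)*109 = (445/11)*109 = 48505/11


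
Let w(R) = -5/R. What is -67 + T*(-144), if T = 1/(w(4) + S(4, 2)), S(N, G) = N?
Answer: -1313/11 ≈ -119.36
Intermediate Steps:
T = 4/11 (T = 1/(-5/4 + 4) = 1/(11/4) = 4/11 ≈ 0.36364)
-67 + T*(-144) = -67 + (4/11)*(-144) = -67 - 576/11 = -1313/11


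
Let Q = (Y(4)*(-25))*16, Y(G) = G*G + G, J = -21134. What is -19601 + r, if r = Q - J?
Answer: -6467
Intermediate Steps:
Y(G) = G + G² (Y(G) = G² + G = G + G²)
Q = -8000 (Q = ((4*(1 + 4))*(-25))*16 = ((4*5)*(-25))*16 = (20*(-25))*16 = -500*16 = -8000)
r = 13134 (r = -8000 - 1*(-21134) = -8000 + 21134 = 13134)
-19601 + r = -19601 + 13134 = -6467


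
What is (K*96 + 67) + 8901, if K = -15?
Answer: 7528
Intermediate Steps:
(K*96 + 67) + 8901 = (-15*96 + 67) + 8901 = (-1440 + 67) + 8901 = -1373 + 8901 = 7528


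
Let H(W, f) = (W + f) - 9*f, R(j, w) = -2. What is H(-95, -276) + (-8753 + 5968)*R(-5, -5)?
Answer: 7683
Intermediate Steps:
H(W, f) = W - 8*f
H(-95, -276) + (-8753 + 5968)*R(-5, -5) = (-95 - 8*(-276)) + (-8753 + 5968)*(-2) = (-95 + 2208) - 2785*(-2) = 2113 + 5570 = 7683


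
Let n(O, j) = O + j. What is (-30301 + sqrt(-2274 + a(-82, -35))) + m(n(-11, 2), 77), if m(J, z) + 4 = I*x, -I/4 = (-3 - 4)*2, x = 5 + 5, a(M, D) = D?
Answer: -29745 + I*sqrt(2309) ≈ -29745.0 + 48.052*I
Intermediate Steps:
x = 10
I = 56 (I = -4*(-3 - 4)*2 = -(-28)*2 = -4*(-14) = 56)
m(J, z) = 556 (m(J, z) = -4 + 56*10 = -4 + 560 = 556)
(-30301 + sqrt(-2274 + a(-82, -35))) + m(n(-11, 2), 77) = (-30301 + sqrt(-2274 - 35)) + 556 = (-30301 + sqrt(-2309)) + 556 = (-30301 + I*sqrt(2309)) + 556 = -29745 + I*sqrt(2309)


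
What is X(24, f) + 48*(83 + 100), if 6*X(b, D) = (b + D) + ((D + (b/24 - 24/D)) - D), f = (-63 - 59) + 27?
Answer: 2500127/285 ≈ 8772.4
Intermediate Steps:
f = -95 (f = -122 + 27 = -95)
X(b, D) = -4/D + D/6 + 25*b/144 (X(b, D) = ((b + D) + ((D + (b/24 - 24/D)) - D))/6 = ((D + b) + ((D + (b*(1/24) - 24/D)) - D))/6 = ((D + b) + ((D + (b/24 - 24/D)) - D))/6 = ((D + b) + ((D + (-24/D + b/24)) - D))/6 = ((D + b) + ((D - 24/D + b/24) - D))/6 = ((D + b) + (-24/D + b/24))/6 = (D - 24/D + 25*b/24)/6 = -4/D + D/6 + 25*b/144)
X(24, f) + 48*(83 + 100) = (-4/(-95) + (⅙)*(-95) + (25/144)*24) + 48*(83 + 100) = (-4*(-1/95) - 95/6 + 25/6) + 48*183 = (4/95 - 95/6 + 25/6) + 8784 = -3313/285 + 8784 = 2500127/285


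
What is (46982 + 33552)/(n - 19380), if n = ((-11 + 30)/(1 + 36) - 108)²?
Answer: -110251046/10714691 ≈ -10.290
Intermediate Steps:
n = 15816529/1369 (n = (19/37 - 108)² = (-3977/37)² = 15816529/1369 ≈ 11553.)
(46982 + 33552)/(n - 19380) = (46982 + 33552)/(15816529/1369 - 19380) = 80534/(-10714691/1369) = 80534*(-1369/10714691) = -110251046/10714691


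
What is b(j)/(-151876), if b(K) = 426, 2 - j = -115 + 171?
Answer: -213/75938 ≈ -0.0028049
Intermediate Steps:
j = -54 (j = 2 - (-115 + 171) = 2 - 1*56 = 2 - 56 = -54)
b(j)/(-151876) = 426/(-151876) = 426*(-1/151876) = -213/75938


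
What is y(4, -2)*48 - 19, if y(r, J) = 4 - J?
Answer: 269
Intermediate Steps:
y(4, -2)*48 - 19 = (4 - 1*(-2))*48 - 19 = (4 + 2)*48 - 19 = 6*48 - 19 = 288 - 19 = 269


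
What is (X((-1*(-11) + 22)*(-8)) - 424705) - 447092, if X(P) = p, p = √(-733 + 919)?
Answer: -871797 + √186 ≈ -8.7178e+5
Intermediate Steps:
p = √186 ≈ 13.638
X(P) = √186
(X((-1*(-11) + 22)*(-8)) - 424705) - 447092 = (√186 - 424705) - 447092 = (-424705 + √186) - 447092 = -871797 + √186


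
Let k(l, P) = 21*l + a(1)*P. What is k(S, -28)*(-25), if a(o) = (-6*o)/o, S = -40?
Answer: 16800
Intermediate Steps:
a(o) = -6
k(l, P) = -6*P + 21*l (k(l, P) = 21*l - 6*P = -6*P + 21*l)
k(S, -28)*(-25) = (-6*(-28) + 21*(-40))*(-25) = (168 - 840)*(-25) = -672*(-25) = 16800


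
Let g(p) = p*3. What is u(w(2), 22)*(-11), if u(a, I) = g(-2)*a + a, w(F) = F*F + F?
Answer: 330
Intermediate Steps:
g(p) = 3*p
w(F) = F + F² (w(F) = F² + F = F + F²)
u(a, I) = -5*a (u(a, I) = (3*(-2))*a + a = -6*a + a = -5*a)
u(w(2), 22)*(-11) = -10*(1 + 2)*(-11) = -10*3*(-11) = -5*6*(-11) = -30*(-11) = 330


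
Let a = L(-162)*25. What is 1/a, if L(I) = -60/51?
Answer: -17/500 ≈ -0.034000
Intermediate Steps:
L(I) = -20/17 (L(I) = -60*1/51 = -20/17)
a = -500/17 (a = -20/17*25 = -500/17 ≈ -29.412)
1/a = 1/(-500/17) = -17/500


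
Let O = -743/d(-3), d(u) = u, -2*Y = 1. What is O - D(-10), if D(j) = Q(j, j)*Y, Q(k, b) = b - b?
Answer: 743/3 ≈ 247.67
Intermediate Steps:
Q(k, b) = 0
Y = -1/2 (Y = -1/2*1 = -1/2 ≈ -0.50000)
D(j) = 0 (D(j) = 0*(-1/2) = 0)
O = 743/3 (O = -743/(-3) = -743*(-1/3) = 743/3 ≈ 247.67)
O - D(-10) = 743/3 - 1*0 = 743/3 + 0 = 743/3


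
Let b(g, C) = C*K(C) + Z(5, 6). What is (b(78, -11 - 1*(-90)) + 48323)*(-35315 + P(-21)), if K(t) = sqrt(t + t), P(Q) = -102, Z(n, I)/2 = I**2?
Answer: -1714005715 - 2797943*sqrt(158) ≈ -1.7492e+9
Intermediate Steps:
Z(n, I) = 2*I**2
K(t) = sqrt(2)*sqrt(t) (K(t) = sqrt(2*t) = sqrt(2)*sqrt(t))
b(g, C) = 72 + sqrt(2)*C**(3/2) (b(g, C) = C*(sqrt(2)*sqrt(C)) + 2*6**2 = sqrt(2)*C**(3/2) + 2*36 = sqrt(2)*C**(3/2) + 72 = 72 + sqrt(2)*C**(3/2))
(b(78, -11 - 1*(-90)) + 48323)*(-35315 + P(-21)) = ((72 + sqrt(2)*(-11 - 1*(-90))**(3/2)) + 48323)*(-35315 - 102) = ((72 + sqrt(2)*(-11 + 90)**(3/2)) + 48323)*(-35417) = ((72 + sqrt(2)*79**(3/2)) + 48323)*(-35417) = ((72 + sqrt(2)*(79*sqrt(79))) + 48323)*(-35417) = ((72 + 79*sqrt(158)) + 48323)*(-35417) = (48395 + 79*sqrt(158))*(-35417) = -1714005715 - 2797943*sqrt(158)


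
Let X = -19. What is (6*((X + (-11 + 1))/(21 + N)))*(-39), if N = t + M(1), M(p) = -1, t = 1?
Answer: 2262/7 ≈ 323.14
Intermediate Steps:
N = 0 (N = 1 - 1 = 0)
(6*((X + (-11 + 1))/(21 + N)))*(-39) = (6*((-19 + (-11 + 1))/(21 + 0)))*(-39) = (6*((-19 - 10)/21))*(-39) = (6*(-29*1/21))*(-39) = (6*(-29/21))*(-39) = -58/7*(-39) = 2262/7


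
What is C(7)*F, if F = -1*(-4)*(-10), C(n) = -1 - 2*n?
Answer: 600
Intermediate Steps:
F = -40 (F = 4*(-10) = -40)
C(7)*F = (-1 - 2*7)*(-40) = (-1 - 14)*(-40) = -15*(-40) = 600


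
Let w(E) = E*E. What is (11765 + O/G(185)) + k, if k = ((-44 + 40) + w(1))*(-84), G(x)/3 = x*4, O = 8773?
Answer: 26686513/2220 ≈ 12021.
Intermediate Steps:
G(x) = 12*x (G(x) = 3*(x*4) = 3*(4*x) = 12*x)
w(E) = E²
k = 252 (k = ((-44 + 40) + 1²)*(-84) = (-4 + 1)*(-84) = -3*(-84) = 252)
(11765 + O/G(185)) + k = (11765 + 8773/((12*185))) + 252 = (11765 + 8773/2220) + 252 = 26127073/2220 + 252 = 26686513/2220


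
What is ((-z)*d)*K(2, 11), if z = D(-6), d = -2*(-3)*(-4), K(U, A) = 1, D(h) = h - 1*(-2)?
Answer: -96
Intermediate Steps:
D(h) = 2 + h (D(h) = h + 2 = 2 + h)
d = -24 (d = 6*(-4) = -24)
z = -4 (z = 2 - 6 = -4)
((-z)*d)*K(2, 11) = (-1*(-4)*(-24))*1 = (4*(-24))*1 = -96*1 = -96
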